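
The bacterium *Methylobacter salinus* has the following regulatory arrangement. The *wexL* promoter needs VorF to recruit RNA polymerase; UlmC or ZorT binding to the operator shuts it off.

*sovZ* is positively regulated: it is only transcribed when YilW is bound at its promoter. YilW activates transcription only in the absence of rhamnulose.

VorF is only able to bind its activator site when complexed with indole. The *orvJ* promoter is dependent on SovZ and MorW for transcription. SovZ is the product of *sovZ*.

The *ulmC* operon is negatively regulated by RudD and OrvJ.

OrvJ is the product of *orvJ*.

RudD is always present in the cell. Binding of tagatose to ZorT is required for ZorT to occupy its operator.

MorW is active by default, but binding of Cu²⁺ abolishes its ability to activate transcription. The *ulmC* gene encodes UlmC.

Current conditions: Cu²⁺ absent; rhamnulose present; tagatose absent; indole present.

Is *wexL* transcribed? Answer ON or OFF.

Indole is present, so VorF is active.
RudD is produced constitutively and is active.
Rhamnulose is present, so YilW is inactive.
Required activator YilW is absent, so *sovZ* is not transcribed.
So SovZ is not produced.
Cu²⁺ is absent, so MorW is active.
Required activator SovZ is absent, so *orvJ* is not transcribed.
So OrvJ is not produced.
With repressor RudD bound, *ulmC* is not transcribed.
So UlmC is not produced.
Tagatose is absent, so ZorT is inactive.
No repressor is bound and VorF is active, so *wexL* is transcribed.

ON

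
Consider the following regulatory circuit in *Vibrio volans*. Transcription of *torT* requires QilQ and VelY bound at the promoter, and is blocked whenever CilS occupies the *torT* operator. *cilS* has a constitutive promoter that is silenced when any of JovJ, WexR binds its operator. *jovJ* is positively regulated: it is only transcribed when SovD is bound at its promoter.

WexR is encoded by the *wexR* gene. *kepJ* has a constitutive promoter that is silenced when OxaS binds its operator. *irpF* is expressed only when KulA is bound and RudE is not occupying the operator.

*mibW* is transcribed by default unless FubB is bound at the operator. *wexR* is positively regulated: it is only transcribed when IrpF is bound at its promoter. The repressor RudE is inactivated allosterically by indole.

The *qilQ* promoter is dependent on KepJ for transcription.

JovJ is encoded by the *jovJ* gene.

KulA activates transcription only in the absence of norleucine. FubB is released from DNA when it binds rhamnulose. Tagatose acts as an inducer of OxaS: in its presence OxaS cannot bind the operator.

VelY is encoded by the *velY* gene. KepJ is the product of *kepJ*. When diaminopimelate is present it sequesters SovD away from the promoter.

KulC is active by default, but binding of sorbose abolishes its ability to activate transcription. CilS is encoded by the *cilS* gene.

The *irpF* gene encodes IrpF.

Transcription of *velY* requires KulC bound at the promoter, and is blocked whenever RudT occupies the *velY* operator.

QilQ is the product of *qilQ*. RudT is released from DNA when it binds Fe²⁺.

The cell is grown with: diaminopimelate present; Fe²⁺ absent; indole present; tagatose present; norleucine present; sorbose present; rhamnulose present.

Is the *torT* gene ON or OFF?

OFF

Tagatose is present, so OxaS is inactive.
With no repressor bound, *kepJ* is transcribed.
So KepJ is produced and active.
No repressor is bound and KepJ is active, so *qilQ* is transcribed.
So QilQ is produced and active.
Sorbose is present, so KulC is inactive.
Fe²⁺ is absent, so RudT is active.
With repressor RudT bound, *velY* is not transcribed.
So VelY is not produced.
Diaminopimelate is present, so SovD is inactive.
Required activator SovD is absent, so *jovJ* is not transcribed.
So JovJ is not produced.
Norleucine is present, so KulA is inactive.
Indole is present, so RudE is inactive.
Required activator KulA is absent, so *irpF* is not transcribed.
So IrpF is not produced.
Required activator IrpF is absent, so *wexR* is not transcribed.
So WexR is not produced.
With no repressor bound, *cilS* is transcribed.
So CilS is produced and active.
With repressor CilS bound, *torT* is not transcribed.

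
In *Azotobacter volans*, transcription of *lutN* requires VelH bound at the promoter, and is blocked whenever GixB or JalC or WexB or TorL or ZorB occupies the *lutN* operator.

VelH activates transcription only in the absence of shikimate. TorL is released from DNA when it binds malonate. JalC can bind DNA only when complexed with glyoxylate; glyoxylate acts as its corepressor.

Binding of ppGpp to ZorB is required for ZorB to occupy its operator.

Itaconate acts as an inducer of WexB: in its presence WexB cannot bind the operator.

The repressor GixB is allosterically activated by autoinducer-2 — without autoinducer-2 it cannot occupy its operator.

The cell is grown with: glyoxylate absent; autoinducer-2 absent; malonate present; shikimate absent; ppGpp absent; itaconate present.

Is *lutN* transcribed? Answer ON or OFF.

ON

Autoinducer-2 is absent, so GixB is inactive.
Glyoxylate is absent, so JalC is inactive.
Itaconate is present, so WexB is inactive.
Shikimate is absent, so VelH is active.
Malonate is present, so TorL is inactive.
ppGpp is absent, so ZorB is inactive.
No repressor is bound and VelH is active, so *lutN* is transcribed.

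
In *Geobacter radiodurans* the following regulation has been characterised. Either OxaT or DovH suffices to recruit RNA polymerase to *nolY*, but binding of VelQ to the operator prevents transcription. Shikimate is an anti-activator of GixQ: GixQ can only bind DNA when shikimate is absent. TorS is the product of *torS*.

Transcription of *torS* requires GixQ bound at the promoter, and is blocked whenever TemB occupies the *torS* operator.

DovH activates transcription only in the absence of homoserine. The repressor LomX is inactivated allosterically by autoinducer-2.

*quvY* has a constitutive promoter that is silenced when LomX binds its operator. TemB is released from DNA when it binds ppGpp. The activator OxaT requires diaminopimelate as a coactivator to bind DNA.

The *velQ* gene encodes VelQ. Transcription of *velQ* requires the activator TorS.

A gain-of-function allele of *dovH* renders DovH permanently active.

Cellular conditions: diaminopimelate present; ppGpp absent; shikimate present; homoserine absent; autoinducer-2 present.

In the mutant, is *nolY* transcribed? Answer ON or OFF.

Diaminopimelate is present, so OxaT is active.
DovH is constitutively active in this strain.
Shikimate is present, so GixQ is inactive.
ppGpp is absent, so TemB is active.
With repressor TemB bound, *torS* is not transcribed.
So TorS is not produced.
Required activator TorS is absent, so *velQ* is not transcribed.
So VelQ is not produced.
Activator OxaT is present, so *nolY* is transcribed.

ON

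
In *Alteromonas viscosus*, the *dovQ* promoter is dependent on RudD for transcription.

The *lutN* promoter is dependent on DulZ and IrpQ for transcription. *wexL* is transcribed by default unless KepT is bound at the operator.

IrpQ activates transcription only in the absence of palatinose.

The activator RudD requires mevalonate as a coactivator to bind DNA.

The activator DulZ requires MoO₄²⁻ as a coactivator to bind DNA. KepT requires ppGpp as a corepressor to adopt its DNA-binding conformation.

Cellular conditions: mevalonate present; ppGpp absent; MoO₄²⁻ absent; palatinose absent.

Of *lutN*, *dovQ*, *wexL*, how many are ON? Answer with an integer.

2

MoO₄²⁻ is absent, so DulZ is inactive.
Palatinose is absent, so IrpQ is active.
Required activator DulZ is absent, so *lutN* is not transcribed.
→ *lutN* is OFF.
Mevalonate is present, so RudD is active.
No repressor is bound and RudD is active, so *dovQ* is transcribed.
→ *dovQ* is ON.
ppGpp is absent, so KepT is inactive.
With no repressor bound, *wexL* is transcribed.
→ *wexL* is ON.
2 of the 3 genes are transcribed.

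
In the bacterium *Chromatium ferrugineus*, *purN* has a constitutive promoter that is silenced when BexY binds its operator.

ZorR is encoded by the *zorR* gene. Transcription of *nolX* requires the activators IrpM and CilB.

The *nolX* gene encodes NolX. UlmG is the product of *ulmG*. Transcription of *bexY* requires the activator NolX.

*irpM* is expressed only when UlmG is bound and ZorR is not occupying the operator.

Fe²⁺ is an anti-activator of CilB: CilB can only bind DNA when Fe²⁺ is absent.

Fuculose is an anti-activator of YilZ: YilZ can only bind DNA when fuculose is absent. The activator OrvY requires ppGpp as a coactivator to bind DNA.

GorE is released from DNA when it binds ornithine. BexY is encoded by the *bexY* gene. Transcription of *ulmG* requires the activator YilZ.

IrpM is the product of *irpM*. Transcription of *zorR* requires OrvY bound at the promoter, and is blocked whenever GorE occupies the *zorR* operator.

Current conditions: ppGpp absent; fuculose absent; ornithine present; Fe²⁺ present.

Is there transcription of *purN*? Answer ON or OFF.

Ornithine is present, so GorE is inactive.
ppGpp is absent, so OrvY is inactive.
Required activator OrvY is absent, so *zorR* is not transcribed.
So ZorR is not produced.
Fuculose is absent, so YilZ is active.
No repressor is bound and YilZ is active, so *ulmG* is transcribed.
So UlmG is produced and active.
No repressor is bound and UlmG is active, so *irpM* is transcribed.
So IrpM is produced and active.
Fe²⁺ is present, so CilB is inactive.
Required activator CilB is absent, so *nolX* is not transcribed.
So NolX is not produced.
Required activator NolX is absent, so *bexY* is not transcribed.
So BexY is not produced.
With no repressor bound, *purN* is transcribed.

ON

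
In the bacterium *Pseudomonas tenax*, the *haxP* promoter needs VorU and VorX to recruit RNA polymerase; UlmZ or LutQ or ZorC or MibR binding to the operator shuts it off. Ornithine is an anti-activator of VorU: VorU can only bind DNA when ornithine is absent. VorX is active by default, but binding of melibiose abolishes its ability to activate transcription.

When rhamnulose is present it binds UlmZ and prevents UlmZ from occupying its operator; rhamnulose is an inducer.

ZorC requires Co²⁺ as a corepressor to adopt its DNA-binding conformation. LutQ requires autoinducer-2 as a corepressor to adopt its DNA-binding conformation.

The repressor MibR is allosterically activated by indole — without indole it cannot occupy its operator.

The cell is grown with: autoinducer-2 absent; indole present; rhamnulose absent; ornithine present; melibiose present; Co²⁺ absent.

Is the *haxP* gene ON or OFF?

Rhamnulose is absent, so UlmZ is active.
Autoinducer-2 is absent, so LutQ is inactive.
Ornithine is present, so VorU is inactive.
Co²⁺ is absent, so ZorC is inactive.
Indole is present, so MibR is active.
Melibiose is present, so VorX is inactive.
With repressor UlmZ bound, *haxP* is not transcribed.

OFF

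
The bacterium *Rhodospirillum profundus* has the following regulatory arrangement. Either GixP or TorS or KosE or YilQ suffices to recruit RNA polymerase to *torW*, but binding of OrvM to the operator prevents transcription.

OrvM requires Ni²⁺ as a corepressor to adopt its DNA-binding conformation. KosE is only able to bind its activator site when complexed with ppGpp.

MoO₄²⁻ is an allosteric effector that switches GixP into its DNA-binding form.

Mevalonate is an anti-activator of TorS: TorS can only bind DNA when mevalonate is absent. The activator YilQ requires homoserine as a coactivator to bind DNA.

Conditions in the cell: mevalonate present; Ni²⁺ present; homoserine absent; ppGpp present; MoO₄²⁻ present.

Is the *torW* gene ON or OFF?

OFF

MoO₄²⁻ is present, so GixP is active.
Mevalonate is present, so TorS is inactive.
ppGpp is present, so KosE is active.
Homoserine is absent, so YilQ is inactive.
Ni²⁺ is present, so OrvM is active.
With repressor OrvM bound, *torW* is not transcribed.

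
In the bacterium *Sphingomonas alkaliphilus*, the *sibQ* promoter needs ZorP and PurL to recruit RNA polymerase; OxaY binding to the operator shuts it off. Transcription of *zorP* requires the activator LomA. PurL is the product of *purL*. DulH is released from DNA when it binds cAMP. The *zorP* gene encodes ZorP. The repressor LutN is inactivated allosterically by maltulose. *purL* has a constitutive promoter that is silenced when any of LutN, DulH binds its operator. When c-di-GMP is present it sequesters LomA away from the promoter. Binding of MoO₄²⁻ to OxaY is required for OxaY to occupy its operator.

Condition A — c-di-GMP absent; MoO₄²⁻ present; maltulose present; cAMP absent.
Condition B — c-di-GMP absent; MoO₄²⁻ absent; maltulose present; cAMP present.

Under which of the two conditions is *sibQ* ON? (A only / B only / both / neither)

B only

Condition A:
c-di-GMP is absent, so LomA is active.
No repressor is bound and LomA is active, so *zorP* is transcribed.
So ZorP is produced and active.
MoO₄²⁻ is present, so OxaY is active.
Maltulose is present, so LutN is inactive.
cAMP is absent, so DulH is active.
With repressor DulH bound, *purL* is not transcribed.
So PurL is not produced.
With repressor OxaY bound, *sibQ* is not transcribed.
→ *sibQ* is OFF in A.
Condition B:
c-di-GMP is absent, so LomA is active.
No repressor is bound and LomA is active, so *zorP* is transcribed.
So ZorP is produced and active.
MoO₄²⁻ is absent, so OxaY is inactive.
Maltulose is present, so LutN is inactive.
cAMP is present, so DulH is inactive.
With no repressor bound, *purL* is transcribed.
So PurL is produced and active.
No repressor is bound and ZorP and PurL are active, so *sibQ* is transcribed.
→ *sibQ* is ON in B.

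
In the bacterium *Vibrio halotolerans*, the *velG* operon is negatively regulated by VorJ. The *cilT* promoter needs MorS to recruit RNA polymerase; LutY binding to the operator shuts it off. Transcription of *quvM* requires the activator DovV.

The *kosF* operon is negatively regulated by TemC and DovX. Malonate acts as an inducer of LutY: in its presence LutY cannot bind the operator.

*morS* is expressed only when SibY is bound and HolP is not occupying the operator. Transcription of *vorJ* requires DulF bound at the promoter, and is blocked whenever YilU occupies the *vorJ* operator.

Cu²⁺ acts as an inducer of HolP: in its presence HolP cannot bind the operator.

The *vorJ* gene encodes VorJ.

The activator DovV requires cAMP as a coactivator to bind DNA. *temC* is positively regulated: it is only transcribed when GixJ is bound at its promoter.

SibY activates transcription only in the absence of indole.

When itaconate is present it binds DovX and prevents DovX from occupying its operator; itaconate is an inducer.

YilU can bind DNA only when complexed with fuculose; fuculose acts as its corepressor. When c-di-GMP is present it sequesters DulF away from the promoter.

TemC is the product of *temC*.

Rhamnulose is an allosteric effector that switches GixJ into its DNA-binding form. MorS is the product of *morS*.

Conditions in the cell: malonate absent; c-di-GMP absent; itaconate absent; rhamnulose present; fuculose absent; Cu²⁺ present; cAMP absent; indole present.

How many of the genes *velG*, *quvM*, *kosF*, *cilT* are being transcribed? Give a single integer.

0

c-di-GMP is absent, so DulF is active.
Fuculose is absent, so YilU is inactive.
No repressor is bound and DulF is active, so *vorJ* is transcribed.
So VorJ is produced and active.
With repressor VorJ bound, *velG* is not transcribed.
→ *velG* is OFF.
cAMP is absent, so DovV is inactive.
Required activator DovV is absent, so *quvM* is not transcribed.
→ *quvM* is OFF.
Rhamnulose is present, so GixJ is active.
No repressor is bound and GixJ is active, so *temC* is transcribed.
So TemC is produced and active.
Itaconate is absent, so DovX is active.
With repressor TemC bound, *kosF* is not transcribed.
→ *kosF* is OFF.
Cu²⁺ is present, so HolP is inactive.
Indole is present, so SibY is inactive.
Required activator SibY is absent, so *morS* is not transcribed.
So MorS is not produced.
Malonate is absent, so LutY is active.
With repressor LutY bound, *cilT* is not transcribed.
→ *cilT* is OFF.
0 of the 4 genes are transcribed.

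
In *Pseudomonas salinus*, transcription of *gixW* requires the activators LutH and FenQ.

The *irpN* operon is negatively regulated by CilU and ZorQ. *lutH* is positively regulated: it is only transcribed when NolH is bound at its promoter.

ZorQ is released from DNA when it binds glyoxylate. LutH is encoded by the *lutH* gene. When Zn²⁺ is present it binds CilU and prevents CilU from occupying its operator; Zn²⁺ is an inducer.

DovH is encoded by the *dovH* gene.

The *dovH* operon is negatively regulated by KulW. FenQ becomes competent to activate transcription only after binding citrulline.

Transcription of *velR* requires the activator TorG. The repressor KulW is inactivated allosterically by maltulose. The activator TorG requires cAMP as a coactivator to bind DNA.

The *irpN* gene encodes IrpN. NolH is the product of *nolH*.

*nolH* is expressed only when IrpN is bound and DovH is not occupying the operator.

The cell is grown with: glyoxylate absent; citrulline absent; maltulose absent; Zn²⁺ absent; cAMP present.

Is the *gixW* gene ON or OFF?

Maltulose is absent, so KulW is active.
With repressor KulW bound, *dovH* is not transcribed.
So DovH is not produced.
Zn²⁺ is absent, so CilU is active.
Glyoxylate is absent, so ZorQ is active.
With repressor CilU bound, *irpN* is not transcribed.
So IrpN is not produced.
Required activator IrpN is absent, so *nolH* is not transcribed.
So NolH is not produced.
Required activator NolH is absent, so *lutH* is not transcribed.
So LutH is not produced.
Citrulline is absent, so FenQ is inactive.
Required activator LutH is absent, so *gixW* is not transcribed.

OFF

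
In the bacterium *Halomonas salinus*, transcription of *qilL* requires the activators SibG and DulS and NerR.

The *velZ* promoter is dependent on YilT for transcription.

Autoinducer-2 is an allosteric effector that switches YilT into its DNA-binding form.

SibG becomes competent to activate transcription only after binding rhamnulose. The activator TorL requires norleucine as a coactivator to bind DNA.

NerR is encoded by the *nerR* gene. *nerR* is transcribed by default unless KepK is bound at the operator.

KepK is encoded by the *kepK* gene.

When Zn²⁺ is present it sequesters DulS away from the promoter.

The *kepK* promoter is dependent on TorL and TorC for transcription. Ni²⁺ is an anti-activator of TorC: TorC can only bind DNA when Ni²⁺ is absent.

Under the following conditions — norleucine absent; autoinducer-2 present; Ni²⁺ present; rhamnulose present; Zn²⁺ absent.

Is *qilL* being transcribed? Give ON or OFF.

Rhamnulose is present, so SibG is active.
Zn²⁺ is absent, so DulS is active.
Norleucine is absent, so TorL is inactive.
Ni²⁺ is present, so TorC is inactive.
Required activator TorL is absent, so *kepK* is not transcribed.
So KepK is not produced.
With no repressor bound, *nerR* is transcribed.
So NerR is produced and active.
No repressor is bound and SibG and DulS and NerR are active, so *qilL* is transcribed.

ON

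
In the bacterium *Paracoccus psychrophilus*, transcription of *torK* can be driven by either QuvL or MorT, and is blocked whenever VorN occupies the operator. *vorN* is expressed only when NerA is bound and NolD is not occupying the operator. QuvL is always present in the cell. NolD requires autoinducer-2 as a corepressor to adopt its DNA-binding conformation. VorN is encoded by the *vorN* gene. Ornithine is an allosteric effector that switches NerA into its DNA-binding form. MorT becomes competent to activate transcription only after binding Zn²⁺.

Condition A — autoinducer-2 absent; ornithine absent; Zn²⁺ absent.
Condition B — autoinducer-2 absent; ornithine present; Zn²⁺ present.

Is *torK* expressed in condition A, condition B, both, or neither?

A only

Condition A:
QuvL is produced constitutively and is active.
Autoinducer-2 is absent, so NolD is inactive.
Ornithine is absent, so NerA is inactive.
Required activator NerA is absent, so *vorN* is not transcribed.
So VorN is not produced.
Zn²⁺ is absent, so MorT is inactive.
Activator QuvL is present, so *torK* is transcribed.
→ *torK* is ON in A.
Condition B:
QuvL is produced constitutively and is active.
Autoinducer-2 is absent, so NolD is inactive.
Ornithine is present, so NerA is active.
No repressor is bound and NerA is active, so *vorN* is transcribed.
So VorN is produced and active.
Zn²⁺ is present, so MorT is active.
With repressor VorN bound, *torK* is not transcribed.
→ *torK* is OFF in B.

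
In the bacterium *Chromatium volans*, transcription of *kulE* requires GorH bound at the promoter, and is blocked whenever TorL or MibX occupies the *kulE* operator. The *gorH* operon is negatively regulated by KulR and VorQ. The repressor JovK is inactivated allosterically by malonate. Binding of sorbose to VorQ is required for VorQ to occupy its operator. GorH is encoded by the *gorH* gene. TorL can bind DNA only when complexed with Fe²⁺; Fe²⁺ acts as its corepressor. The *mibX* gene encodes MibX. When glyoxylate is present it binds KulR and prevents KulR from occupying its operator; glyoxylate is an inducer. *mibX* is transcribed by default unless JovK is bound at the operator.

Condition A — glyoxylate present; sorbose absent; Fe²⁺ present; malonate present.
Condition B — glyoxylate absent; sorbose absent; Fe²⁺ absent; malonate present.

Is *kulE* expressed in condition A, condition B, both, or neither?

Condition A:
Glyoxylate is present, so KulR is inactive.
Sorbose is absent, so VorQ is inactive.
With no repressor bound, *gorH* is transcribed.
So GorH is produced and active.
Fe²⁺ is present, so TorL is active.
Malonate is present, so JovK is inactive.
With no repressor bound, *mibX* is transcribed.
So MibX is produced and active.
With repressor TorL bound, *kulE* is not transcribed.
→ *kulE* is OFF in A.
Condition B:
Glyoxylate is absent, so KulR is active.
Sorbose is absent, so VorQ is inactive.
With repressor KulR bound, *gorH* is not transcribed.
So GorH is not produced.
Fe²⁺ is absent, so TorL is inactive.
Malonate is present, so JovK is inactive.
With no repressor bound, *mibX* is transcribed.
So MibX is produced and active.
With repressor MibX bound, *kulE* is not transcribed.
→ *kulE* is OFF in B.

neither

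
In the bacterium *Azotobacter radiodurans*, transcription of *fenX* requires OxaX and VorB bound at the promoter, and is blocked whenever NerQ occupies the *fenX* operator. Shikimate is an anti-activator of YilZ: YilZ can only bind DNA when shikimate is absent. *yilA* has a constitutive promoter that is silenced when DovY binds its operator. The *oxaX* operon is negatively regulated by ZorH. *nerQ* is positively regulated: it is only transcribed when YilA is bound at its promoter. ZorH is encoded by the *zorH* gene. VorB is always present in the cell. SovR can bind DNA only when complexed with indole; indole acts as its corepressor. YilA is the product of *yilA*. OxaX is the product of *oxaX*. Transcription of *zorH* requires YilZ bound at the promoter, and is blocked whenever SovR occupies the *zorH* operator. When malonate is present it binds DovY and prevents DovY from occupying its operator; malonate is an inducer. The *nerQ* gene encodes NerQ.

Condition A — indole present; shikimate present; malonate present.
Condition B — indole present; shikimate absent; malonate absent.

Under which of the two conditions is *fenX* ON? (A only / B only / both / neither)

Condition A:
Indole is present, so SovR is active.
Shikimate is present, so YilZ is inactive.
With repressor SovR bound, *zorH* is not transcribed.
So ZorH is not produced.
With no repressor bound, *oxaX* is transcribed.
So OxaX is produced and active.
VorB is produced constitutively and is active.
Malonate is present, so DovY is inactive.
With no repressor bound, *yilA* is transcribed.
So YilA is produced and active.
No repressor is bound and YilA is active, so *nerQ* is transcribed.
So NerQ is produced and active.
With repressor NerQ bound, *fenX* is not transcribed.
→ *fenX* is OFF in A.
Condition B:
Indole is present, so SovR is active.
Shikimate is absent, so YilZ is active.
With repressor SovR bound, *zorH* is not transcribed.
So ZorH is not produced.
With no repressor bound, *oxaX* is transcribed.
So OxaX is produced and active.
VorB is produced constitutively and is active.
Malonate is absent, so DovY is active.
With repressor DovY bound, *yilA* is not transcribed.
So YilA is not produced.
Required activator YilA is absent, so *nerQ* is not transcribed.
So NerQ is not produced.
No repressor is bound and OxaX and VorB are active, so *fenX* is transcribed.
→ *fenX* is ON in B.

B only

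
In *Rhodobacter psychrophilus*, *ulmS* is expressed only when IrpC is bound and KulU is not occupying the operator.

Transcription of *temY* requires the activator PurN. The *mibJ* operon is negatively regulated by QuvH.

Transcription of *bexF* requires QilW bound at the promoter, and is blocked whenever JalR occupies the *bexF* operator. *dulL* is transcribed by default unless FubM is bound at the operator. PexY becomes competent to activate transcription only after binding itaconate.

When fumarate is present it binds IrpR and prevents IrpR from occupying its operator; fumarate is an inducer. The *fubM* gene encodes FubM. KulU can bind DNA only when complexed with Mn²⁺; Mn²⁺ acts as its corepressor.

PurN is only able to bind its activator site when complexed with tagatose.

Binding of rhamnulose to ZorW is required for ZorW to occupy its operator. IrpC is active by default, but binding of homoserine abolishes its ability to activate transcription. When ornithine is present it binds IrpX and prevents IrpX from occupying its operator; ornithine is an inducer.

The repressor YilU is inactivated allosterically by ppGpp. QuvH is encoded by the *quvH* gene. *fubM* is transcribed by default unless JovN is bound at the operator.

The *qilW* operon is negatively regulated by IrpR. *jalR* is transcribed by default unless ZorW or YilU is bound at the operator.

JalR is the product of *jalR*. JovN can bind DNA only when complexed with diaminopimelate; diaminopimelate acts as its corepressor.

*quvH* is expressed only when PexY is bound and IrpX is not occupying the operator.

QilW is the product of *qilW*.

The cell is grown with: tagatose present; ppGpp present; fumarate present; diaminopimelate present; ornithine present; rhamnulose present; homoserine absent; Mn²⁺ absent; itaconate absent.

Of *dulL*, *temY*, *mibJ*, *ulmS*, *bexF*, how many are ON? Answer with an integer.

Diaminopimelate is present, so JovN is active.
With repressor JovN bound, *fubM* is not transcribed.
So FubM is not produced.
With no repressor bound, *dulL* is transcribed.
→ *dulL* is ON.
Tagatose is present, so PurN is active.
No repressor is bound and PurN is active, so *temY* is transcribed.
→ *temY* is ON.
Itaconate is absent, so PexY is inactive.
Ornithine is present, so IrpX is inactive.
Required activator PexY is absent, so *quvH* is not transcribed.
So QuvH is not produced.
With no repressor bound, *mibJ* is transcribed.
→ *mibJ* is ON.
Mn²⁺ is absent, so KulU is inactive.
Homoserine is absent, so IrpC is active.
No repressor is bound and IrpC is active, so *ulmS* is transcribed.
→ *ulmS* is ON.
Rhamnulose is present, so ZorW is active.
ppGpp is present, so YilU is inactive.
With repressor ZorW bound, *jalR* is not transcribed.
So JalR is not produced.
Fumarate is present, so IrpR is inactive.
With no repressor bound, *qilW* is transcribed.
So QilW is produced and active.
No repressor is bound and QilW is active, so *bexF* is transcribed.
→ *bexF* is ON.
5 of the 5 genes are transcribed.

5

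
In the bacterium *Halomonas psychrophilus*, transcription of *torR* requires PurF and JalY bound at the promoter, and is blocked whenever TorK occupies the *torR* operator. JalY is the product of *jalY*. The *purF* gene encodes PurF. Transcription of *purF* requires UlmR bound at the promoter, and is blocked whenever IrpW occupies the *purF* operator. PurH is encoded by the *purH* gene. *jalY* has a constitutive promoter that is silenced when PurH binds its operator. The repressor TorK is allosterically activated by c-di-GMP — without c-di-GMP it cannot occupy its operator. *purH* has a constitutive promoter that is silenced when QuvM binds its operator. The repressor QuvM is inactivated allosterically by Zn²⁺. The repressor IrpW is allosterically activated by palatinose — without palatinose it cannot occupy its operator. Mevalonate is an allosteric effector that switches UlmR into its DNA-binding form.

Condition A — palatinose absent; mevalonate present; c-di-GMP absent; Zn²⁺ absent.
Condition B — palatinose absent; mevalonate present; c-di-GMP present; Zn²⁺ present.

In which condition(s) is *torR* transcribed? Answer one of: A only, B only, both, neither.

A only

Condition A:
Palatinose is absent, so IrpW is inactive.
Mevalonate is present, so UlmR is active.
No repressor is bound and UlmR is active, so *purF* is transcribed.
So PurF is produced and active.
c-di-GMP is absent, so TorK is inactive.
Zn²⁺ is absent, so QuvM is active.
With repressor QuvM bound, *purH* is not transcribed.
So PurH is not produced.
With no repressor bound, *jalY* is transcribed.
So JalY is produced and active.
No repressor is bound and PurF and JalY are active, so *torR* is transcribed.
→ *torR* is ON in A.
Condition B:
Palatinose is absent, so IrpW is inactive.
Mevalonate is present, so UlmR is active.
No repressor is bound and UlmR is active, so *purF* is transcribed.
So PurF is produced and active.
c-di-GMP is present, so TorK is active.
Zn²⁺ is present, so QuvM is inactive.
With no repressor bound, *purH* is transcribed.
So PurH is produced and active.
With repressor PurH bound, *jalY* is not transcribed.
So JalY is not produced.
With repressor TorK bound, *torR* is not transcribed.
→ *torR* is OFF in B.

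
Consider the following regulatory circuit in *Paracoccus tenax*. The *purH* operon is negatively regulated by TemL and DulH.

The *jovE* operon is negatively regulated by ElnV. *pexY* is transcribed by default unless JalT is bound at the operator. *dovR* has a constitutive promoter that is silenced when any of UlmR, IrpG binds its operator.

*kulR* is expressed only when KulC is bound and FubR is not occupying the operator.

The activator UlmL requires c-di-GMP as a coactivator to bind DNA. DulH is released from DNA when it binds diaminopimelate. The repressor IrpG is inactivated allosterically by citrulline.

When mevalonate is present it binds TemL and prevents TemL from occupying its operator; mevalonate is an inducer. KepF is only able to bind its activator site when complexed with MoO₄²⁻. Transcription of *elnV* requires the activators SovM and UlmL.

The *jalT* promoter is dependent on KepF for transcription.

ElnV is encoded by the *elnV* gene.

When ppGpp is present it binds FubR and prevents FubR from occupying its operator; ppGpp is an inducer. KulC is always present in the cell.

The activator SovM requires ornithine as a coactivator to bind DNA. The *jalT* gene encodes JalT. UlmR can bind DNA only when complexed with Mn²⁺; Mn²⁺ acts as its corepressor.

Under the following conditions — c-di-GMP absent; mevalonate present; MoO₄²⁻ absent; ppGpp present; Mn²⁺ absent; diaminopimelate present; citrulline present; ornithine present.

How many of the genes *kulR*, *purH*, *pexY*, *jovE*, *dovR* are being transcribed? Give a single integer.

5

ppGpp is present, so FubR is inactive.
KulC is produced constitutively and is active.
No repressor is bound and KulC is active, so *kulR* is transcribed.
→ *kulR* is ON.
Mevalonate is present, so TemL is inactive.
Diaminopimelate is present, so DulH is inactive.
With no repressor bound, *purH* is transcribed.
→ *purH* is ON.
MoO₄²⁻ is absent, so KepF is inactive.
Required activator KepF is absent, so *jalT* is not transcribed.
So JalT is not produced.
With no repressor bound, *pexY* is transcribed.
→ *pexY* is ON.
Ornithine is present, so SovM is active.
c-di-GMP is absent, so UlmL is inactive.
Required activator UlmL is absent, so *elnV* is not transcribed.
So ElnV is not produced.
With no repressor bound, *jovE* is transcribed.
→ *jovE* is ON.
Mn²⁺ is absent, so UlmR is inactive.
Citrulline is present, so IrpG is inactive.
With no repressor bound, *dovR* is transcribed.
→ *dovR* is ON.
5 of the 5 genes are transcribed.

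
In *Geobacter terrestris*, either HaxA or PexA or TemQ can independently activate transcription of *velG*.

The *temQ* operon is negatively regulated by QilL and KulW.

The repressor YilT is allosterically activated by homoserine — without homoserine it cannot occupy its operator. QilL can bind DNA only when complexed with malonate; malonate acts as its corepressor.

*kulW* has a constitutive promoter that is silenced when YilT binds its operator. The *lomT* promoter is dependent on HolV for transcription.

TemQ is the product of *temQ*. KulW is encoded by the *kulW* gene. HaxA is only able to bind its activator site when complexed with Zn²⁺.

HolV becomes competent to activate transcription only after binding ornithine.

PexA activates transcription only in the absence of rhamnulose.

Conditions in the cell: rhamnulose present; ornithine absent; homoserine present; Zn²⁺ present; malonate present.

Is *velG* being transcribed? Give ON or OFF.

ON

Zn²⁺ is present, so HaxA is active.
Rhamnulose is present, so PexA is inactive.
Malonate is present, so QilL is active.
Homoserine is present, so YilT is active.
With repressor YilT bound, *kulW* is not transcribed.
So KulW is not produced.
With repressor QilL bound, *temQ* is not transcribed.
So TemQ is not produced.
Activator HaxA is present, so *velG* is transcribed.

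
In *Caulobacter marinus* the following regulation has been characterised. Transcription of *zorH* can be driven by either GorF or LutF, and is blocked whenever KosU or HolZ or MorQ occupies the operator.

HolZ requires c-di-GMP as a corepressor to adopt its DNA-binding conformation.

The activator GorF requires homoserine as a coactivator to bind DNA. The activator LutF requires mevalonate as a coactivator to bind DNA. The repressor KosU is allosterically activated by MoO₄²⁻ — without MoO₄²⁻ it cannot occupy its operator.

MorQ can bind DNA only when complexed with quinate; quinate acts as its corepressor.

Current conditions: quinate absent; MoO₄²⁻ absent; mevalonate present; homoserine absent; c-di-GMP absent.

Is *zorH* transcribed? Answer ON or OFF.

Homoserine is absent, so GorF is inactive.
MoO₄²⁻ is absent, so KosU is inactive.
Mevalonate is present, so LutF is active.
c-di-GMP is absent, so HolZ is inactive.
Quinate is absent, so MorQ is inactive.
Activator LutF is present, so *zorH* is transcribed.

ON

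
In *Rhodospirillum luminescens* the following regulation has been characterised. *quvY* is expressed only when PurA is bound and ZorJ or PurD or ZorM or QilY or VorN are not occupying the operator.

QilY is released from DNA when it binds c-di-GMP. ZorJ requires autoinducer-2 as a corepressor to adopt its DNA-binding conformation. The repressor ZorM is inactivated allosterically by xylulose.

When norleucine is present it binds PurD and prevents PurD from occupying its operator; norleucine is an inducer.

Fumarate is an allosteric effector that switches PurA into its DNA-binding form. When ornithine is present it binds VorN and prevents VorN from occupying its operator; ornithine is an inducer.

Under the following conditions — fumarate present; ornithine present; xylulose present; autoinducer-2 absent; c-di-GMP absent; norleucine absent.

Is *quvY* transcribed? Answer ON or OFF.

Autoinducer-2 is absent, so ZorJ is inactive.
Norleucine is absent, so PurD is active.
Fumarate is present, so PurA is active.
Xylulose is present, so ZorM is inactive.
c-di-GMP is absent, so QilY is active.
Ornithine is present, so VorN is inactive.
With repressor PurD bound, *quvY* is not transcribed.

OFF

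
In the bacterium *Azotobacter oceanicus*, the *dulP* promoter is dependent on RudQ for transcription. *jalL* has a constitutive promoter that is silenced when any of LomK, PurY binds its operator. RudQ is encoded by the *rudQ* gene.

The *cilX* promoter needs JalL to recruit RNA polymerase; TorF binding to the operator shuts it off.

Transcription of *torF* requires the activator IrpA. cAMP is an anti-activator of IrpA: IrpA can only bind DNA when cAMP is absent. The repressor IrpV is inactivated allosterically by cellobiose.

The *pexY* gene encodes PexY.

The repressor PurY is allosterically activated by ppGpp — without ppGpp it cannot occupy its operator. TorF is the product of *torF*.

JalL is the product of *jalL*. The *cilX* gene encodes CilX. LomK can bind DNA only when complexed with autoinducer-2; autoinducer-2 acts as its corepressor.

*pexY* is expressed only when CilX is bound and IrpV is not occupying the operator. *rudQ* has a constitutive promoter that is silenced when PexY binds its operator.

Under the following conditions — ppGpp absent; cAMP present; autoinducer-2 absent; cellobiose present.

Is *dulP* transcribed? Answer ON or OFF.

OFF

cAMP is present, so IrpA is inactive.
Required activator IrpA is absent, so *torF* is not transcribed.
So TorF is not produced.
Autoinducer-2 is absent, so LomK is inactive.
ppGpp is absent, so PurY is inactive.
With no repressor bound, *jalL* is transcribed.
So JalL is produced and active.
No repressor is bound and JalL is active, so *cilX* is transcribed.
So CilX is produced and active.
Cellobiose is present, so IrpV is inactive.
No repressor is bound and CilX is active, so *pexY* is transcribed.
So PexY is produced and active.
With repressor PexY bound, *rudQ* is not transcribed.
So RudQ is not produced.
Required activator RudQ is absent, so *dulP* is not transcribed.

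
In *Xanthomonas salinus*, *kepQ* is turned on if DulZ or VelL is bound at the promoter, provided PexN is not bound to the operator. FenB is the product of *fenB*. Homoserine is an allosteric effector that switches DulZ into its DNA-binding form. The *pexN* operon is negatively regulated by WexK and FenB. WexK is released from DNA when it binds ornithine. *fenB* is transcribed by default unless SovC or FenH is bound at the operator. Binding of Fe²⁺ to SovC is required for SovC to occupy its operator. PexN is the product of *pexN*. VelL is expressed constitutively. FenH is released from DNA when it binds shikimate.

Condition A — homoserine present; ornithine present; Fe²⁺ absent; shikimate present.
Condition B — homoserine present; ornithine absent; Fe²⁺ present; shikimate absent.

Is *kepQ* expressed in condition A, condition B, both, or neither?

both

Condition A:
Homoserine is present, so DulZ is active.
VelL is produced constitutively and is active.
Ornithine is present, so WexK is inactive.
Fe²⁺ is absent, so SovC is inactive.
Shikimate is present, so FenH is inactive.
With no repressor bound, *fenB* is transcribed.
So FenB is produced and active.
With repressor FenB bound, *pexN* is not transcribed.
So PexN is not produced.
Activator DulZ is present, so *kepQ* is transcribed.
→ *kepQ* is ON in A.
Condition B:
Homoserine is present, so DulZ is active.
VelL is produced constitutively and is active.
Ornithine is absent, so WexK is active.
Fe²⁺ is present, so SovC is active.
Shikimate is absent, so FenH is active.
With repressor SovC bound, *fenB* is not transcribed.
So FenB is not produced.
With repressor WexK bound, *pexN* is not transcribed.
So PexN is not produced.
Activator DulZ is present, so *kepQ* is transcribed.
→ *kepQ* is ON in B.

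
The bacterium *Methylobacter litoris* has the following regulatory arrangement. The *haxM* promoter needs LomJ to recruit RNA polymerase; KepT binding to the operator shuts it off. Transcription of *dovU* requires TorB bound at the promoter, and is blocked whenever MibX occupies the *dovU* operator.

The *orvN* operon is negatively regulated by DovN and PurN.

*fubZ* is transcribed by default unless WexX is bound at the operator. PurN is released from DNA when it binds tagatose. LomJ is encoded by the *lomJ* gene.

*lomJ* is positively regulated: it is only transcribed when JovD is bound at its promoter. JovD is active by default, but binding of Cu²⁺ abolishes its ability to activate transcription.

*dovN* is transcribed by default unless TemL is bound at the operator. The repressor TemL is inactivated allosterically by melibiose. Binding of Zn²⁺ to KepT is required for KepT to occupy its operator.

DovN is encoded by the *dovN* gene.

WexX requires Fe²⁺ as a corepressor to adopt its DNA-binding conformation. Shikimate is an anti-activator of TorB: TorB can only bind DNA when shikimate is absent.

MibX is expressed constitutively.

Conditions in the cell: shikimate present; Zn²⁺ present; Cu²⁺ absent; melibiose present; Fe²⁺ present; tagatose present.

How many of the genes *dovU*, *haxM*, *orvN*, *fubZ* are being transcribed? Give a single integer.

0

MibX is produced constitutively and is active.
Shikimate is present, so TorB is inactive.
With repressor MibX bound, *dovU* is not transcribed.
→ *dovU* is OFF.
Cu²⁺ is absent, so JovD is active.
No repressor is bound and JovD is active, so *lomJ* is transcribed.
So LomJ is produced and active.
Zn²⁺ is present, so KepT is active.
With repressor KepT bound, *haxM* is not transcribed.
→ *haxM* is OFF.
Melibiose is present, so TemL is inactive.
With no repressor bound, *dovN* is transcribed.
So DovN is produced and active.
Tagatose is present, so PurN is inactive.
With repressor DovN bound, *orvN* is not transcribed.
→ *orvN* is OFF.
Fe²⁺ is present, so WexX is active.
With repressor WexX bound, *fubZ* is not transcribed.
→ *fubZ* is OFF.
0 of the 4 genes are transcribed.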